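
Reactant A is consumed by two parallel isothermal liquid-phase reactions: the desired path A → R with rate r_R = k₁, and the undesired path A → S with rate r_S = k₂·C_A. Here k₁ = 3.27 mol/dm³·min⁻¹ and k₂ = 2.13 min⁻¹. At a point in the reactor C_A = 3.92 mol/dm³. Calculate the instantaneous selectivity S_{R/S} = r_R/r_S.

0.392

S_{R/S} = r_R/r_S = (k₁)/(k₂·C_A) = (k₁/k₂)·C_A⁻¹.
= (3.27) / (2.13×3.920) = 3.270/8.350 = 0.392.
The undesired path is higher order in A, so low C_A (CSTR or dilute feed) favours R.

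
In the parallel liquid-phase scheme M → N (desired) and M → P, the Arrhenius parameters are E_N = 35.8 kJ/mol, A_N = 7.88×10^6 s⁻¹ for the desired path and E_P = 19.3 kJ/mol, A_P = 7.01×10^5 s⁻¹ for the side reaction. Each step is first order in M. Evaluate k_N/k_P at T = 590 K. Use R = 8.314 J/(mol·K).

0.389

k_N/k_P = (A_N/A_P)·exp[−(E_N−E_P)/(RT)] = (A_N/A_P)·exp[(E_P−E_N)/(RT)].
(E_P−E_N)/(RT) = (19.3−35.8)×10³/(8.314×590) = -16500/4905 = -3.364.
k_N/k_P = (7.88×10^6/7.01×10^5)·exp(-3.364) = 11.24 × 0.03461 = 0.389.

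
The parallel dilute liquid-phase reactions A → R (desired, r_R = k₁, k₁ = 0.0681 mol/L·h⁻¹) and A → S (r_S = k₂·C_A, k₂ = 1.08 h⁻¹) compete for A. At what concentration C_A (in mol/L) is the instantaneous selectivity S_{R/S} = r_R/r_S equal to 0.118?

S_{R/S} = (k₁/k₂)·C_A⁻¹ ⇒ C_A = (S·k₂/k₁)^(-1).
= (0.118×1.08/0.0681)^(-1) = (1.871)^(-1) = 0.534 mol/L.

0.534 mol/L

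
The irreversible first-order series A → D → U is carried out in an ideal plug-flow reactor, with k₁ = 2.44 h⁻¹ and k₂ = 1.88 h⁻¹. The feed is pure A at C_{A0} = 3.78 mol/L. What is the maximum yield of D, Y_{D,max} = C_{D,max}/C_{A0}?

At the optimum, C_{D,max}/C_{A0} = (k₁/k₂)^[k₂/(k₂−k₁)].
= (2.44/1.88)^(1.88/(1.88−2.44)) = (1.298)^(-3.357) = 0.4167.

0.417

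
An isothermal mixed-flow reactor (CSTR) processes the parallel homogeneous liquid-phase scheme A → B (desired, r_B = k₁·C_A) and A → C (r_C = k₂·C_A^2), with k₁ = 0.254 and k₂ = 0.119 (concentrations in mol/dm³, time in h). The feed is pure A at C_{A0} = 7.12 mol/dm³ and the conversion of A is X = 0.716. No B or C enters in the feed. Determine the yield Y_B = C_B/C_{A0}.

Exit C_A = C_{A0}(1−X) = 7.12×0.284 = 2.022 mol/dm³.
In a CSTR the entire volume is at exit conditions, so r_B = 0.254×2.022 = 0.5136 and r_C = 0.119×2.022^2 = 0.4866.
Fraction of consumed A going to B: r_B/(r_B+r_C) = 0.5135.
C_B = 0.5135·C_{A0}·X = 0.5135×7.12×0.716 = 2.62 mol/dm³; Y_B = C_B/C_{A0} = 0.368.

0.368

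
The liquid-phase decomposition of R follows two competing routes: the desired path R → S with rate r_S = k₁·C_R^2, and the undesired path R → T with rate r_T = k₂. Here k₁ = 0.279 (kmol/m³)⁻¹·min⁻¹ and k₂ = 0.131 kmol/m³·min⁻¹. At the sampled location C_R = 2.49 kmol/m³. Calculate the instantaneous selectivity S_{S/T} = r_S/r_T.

S_{S/T} = r_S/r_T = (k₁·C_R^2)/(k₂) = (k₁/k₂)·C_R^2.
= (0.279×2.490^2) / (0.131) = 1.730/0.1310 = 13.2.

13.2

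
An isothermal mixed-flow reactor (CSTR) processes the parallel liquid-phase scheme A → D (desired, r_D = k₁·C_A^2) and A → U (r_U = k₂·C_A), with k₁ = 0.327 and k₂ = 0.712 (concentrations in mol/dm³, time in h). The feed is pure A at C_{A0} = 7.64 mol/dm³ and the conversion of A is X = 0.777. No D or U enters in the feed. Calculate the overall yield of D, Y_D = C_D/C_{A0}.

Exit C_A = C_{A0}(1−X) = 7.64×0.223 = 1.704 mol/dm³.
A CSTR operates uniformly at the exit composition, giving r_D = 0.9492 and r_U = 1.213 (each k·C_A^n at C_A = 1.704).
Fraction of consumed A going to D: r_D/(r_D+r_U) = 0.4390.
C_D = 0.4390·C_{A0}·X = 0.4390×7.64×0.777 = 2.61 mol/dm³; Y_D = C_D/C_{A0} = 0.341.

0.341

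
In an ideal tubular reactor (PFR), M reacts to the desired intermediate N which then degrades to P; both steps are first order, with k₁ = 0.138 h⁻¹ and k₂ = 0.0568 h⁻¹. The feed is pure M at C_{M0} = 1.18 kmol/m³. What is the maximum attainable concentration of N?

For a first-order series the maximum intermediate yield is C_{N,max}/C_{M0} = (k₁/k₂)^[k₂/(k₂−k₁)].
= (0.138/0.0568)^(0.0568/(0.0568−0.138)) = (2.430)^(-0.6995) = 0.5374.
C_{N,max} = 0.5374×1.18 = 0.634 kmol/m³.

0.634 kmol/m³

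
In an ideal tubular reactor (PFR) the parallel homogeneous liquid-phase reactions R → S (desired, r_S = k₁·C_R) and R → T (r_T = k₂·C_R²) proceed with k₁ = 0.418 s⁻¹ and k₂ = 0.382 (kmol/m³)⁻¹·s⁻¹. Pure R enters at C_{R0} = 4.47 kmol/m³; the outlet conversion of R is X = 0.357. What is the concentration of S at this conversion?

0.370 kmol/m³

C_R = C_{R0}(1−X) = 2.874 kmol/m³.
Along a PFR/batch, dC_S/dC_R = −r_S/(r_S+r_T) = −k₁/(k₁+k₂·C_R).
Integrating from C_{R0} to C_R: C_S = (0.418/0.382)·ln[(0.418+0.382·4.47)/(0.418+0.382·2.87)] = 1.094·ln(2.126/1.516) = 0.3698 kmol/m³.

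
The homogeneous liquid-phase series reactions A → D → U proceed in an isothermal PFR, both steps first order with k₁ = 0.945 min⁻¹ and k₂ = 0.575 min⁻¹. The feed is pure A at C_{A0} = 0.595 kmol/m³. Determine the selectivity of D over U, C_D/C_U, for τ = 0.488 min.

For first-order series with pure A initially, C_D(τ) = k₁C_{A0}/(k₂−k₁)·(e^(−k₁τ) − e^(−k₂τ)).
e^(−k₁τ) = e^(−0.945×0.488) = e^(−0.4612) = 0.6306; e^(−k₂τ) = e^(−0.2806) = 0.7553.
C_D = 0.945×0.595/(0.575−0.945) × (0.6306−0.7553) = (-1.520)×(-0.1248) = 0.1896 kmol/m³.
C_A = C_{A0}e^(−k₁τ) = 0.3752 kmol/m³, so C_U = C_{A0}−C_A−C_D = 0.03020 kmol/m³; C_D/C_U = 6.28.

6.28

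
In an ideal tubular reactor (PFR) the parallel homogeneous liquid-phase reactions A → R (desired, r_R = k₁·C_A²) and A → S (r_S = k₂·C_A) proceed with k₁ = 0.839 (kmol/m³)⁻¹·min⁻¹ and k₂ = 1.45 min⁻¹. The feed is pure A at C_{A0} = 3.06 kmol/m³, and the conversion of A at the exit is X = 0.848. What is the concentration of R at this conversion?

1.25 kmol/m³

C_A = C_{A0}(1−X) = 0.4651 kmol/m³.
Along a PFR/batch, dC_S/dC_A = −r_S/(r_R+r_S) = −k₂/(k₂+k₁·C_A).
Integrating from C_{A0} to C_A: C_S = (1.45/0.839)·ln[(1.45+0.839·3.06)/(1.45+0.839·0.465)] = 1.728·ln(4.017/1.840) = 1.349 kmol/m³.
Then C_R = (C_{A0}−C_A) − C_S = 2.595 − 1.349 = 1.246 kmol/m³.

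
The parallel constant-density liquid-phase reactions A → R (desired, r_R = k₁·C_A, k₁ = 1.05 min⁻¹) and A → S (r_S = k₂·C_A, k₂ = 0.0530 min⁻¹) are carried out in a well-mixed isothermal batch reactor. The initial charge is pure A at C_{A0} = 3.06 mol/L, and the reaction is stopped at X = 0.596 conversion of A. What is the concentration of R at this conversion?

1.74 mol/L

C_A = C_{A0}(1−X) = 1.236 mol/L.
Both paths are first order in A, so the instantaneous fraction to R is constant: dC_R/d(−C_A) = k₁/(k₁+k₂) = 0.9519.
C_R = 0.9519·(C_{A0}−C_A) = 0.9519×1.824 = 1.74 mol/L.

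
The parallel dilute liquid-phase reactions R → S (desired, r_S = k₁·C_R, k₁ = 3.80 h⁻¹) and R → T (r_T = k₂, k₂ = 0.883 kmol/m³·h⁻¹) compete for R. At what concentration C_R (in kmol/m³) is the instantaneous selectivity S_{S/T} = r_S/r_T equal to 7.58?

1.76 kmol/m³

S_{S/T} = (k₁/k₂)·C_R ⇒ C_R = S·k₂/k₁.
= 7.58×0.883/3.80 = 1.76 kmol/m³.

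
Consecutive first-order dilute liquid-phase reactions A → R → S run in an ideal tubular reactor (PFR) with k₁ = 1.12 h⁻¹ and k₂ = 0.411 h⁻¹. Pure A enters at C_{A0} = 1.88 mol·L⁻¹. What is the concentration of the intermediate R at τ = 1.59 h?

Solving the coupled first-order balances gives C_R(τ) = [k₁/(k₂−k₁)]·C_{A0}·(e^(−k₁τ) − e^(−k₂τ)).
e^(−k₁τ) = e^(−1.12×1.59) = e^(−1.781) = 0.1685; e^(−k₂τ) = e^(−0.6535) = 0.5202.
C_R = 1.12×1.88/(0.411−1.12) × (0.1685−0.5202) = (-2.970)×(-0.3517) = 1.045 mol·L⁻¹.

1.04 mol·L⁻¹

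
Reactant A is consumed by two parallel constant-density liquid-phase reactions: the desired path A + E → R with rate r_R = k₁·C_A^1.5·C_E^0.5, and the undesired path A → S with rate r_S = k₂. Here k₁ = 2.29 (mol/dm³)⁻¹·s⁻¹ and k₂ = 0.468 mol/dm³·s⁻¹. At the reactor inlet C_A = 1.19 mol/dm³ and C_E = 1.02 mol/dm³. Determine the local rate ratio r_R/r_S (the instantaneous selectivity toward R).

6.42

S_{R/S} = r_R/r_S = (k₁·C_A^1.5·C_E^0.5)/(k₂) = (k₁/k₂)·C_A^1.5·C_E^0.5.
= (2.29×1.190^1.5×1.020^0.5) / (0.468) = 3.002/0.4680 = 6.42.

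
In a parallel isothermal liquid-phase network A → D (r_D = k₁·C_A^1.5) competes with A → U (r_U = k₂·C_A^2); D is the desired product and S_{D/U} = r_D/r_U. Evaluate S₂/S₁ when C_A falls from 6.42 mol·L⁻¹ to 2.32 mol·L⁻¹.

S_{D/U} = (k₁/k₂)·C_A^-0.5, so S₂/S₁ = (C_{A,2}/C_{A,1})^-0.5.
= (2.32/6.42)^(-0.5) = (0.3614)^(-0.5) = 1.66.

1.66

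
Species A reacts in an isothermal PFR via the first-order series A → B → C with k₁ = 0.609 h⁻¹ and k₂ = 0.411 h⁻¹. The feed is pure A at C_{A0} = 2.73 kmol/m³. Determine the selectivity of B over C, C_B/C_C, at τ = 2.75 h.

The intermediate concentration in a first-order A→B→C sequence is C_B = k₁C_{A0}(e^(−k₁τ) − e^(−k₂τ))/(k₂−k₁).
e^(−k₁τ) = e^(−0.609×2.75) = e^(−1.675) = 0.1874; e^(−k₂τ) = e^(−1.130) = 0.3230.
C_B = 0.609×2.73/(0.411−0.609) × (0.1874−0.3230) = (-8.397)×(-0.1356) = 1.139 kmol/m³.
C_A = C_{A0}e^(−k₁τ) = 0.5115 kmol/m³, so C_C = C_{A0}−C_A−C_B = 1.080 kmol/m³; C_B/C_C = 1.05.

1.05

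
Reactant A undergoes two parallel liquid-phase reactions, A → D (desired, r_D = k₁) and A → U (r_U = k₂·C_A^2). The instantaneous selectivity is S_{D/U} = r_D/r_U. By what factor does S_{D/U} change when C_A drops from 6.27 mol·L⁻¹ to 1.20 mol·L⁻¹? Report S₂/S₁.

27.3

S_{D/U} = (k₁/k₂)·C_A^-2, so S₂/S₁ = (C_{A,2}/C_{A,1})^-2.
= (1.20/6.27)^(-2) = (0.1914)^(-2) = 27.3.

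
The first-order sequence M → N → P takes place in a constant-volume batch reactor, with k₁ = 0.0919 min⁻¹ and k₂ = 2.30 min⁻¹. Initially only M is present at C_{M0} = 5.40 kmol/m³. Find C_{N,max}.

Evaluating C_N at t_opt = ln(k₂/k₁)/(k₂−k₁) gives C_{N,max}/C_{M0} = (k₁/k₂)^[k₂/(k₂−k₁)].
= (0.0919/2.30)^(2.30/(2.30−0.0919)) = (0.03996)^(1.042) = 0.03495.
C_{N,max} = 0.03495×5.40 = 0.189 kmol/m³.

0.189 kmol/m³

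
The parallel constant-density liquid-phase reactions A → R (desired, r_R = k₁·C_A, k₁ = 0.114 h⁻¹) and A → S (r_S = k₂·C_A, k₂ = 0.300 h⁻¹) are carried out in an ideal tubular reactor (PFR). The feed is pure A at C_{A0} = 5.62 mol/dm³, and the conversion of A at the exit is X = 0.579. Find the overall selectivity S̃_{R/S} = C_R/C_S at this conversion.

0.380

C_A = C_{A0}(1−X) = 2.366 mol/dm³.
Both paths are first order in A, so the instantaneous fraction to R is constant: dC_R/d(−C_A) = k₁/(k₁+k₂) = 0.2754.
C_R = 0.2754·(C_{A0}−C_A) = 0.2754×3.254 = 0.896 mol/dm³.
C_S = (C_{A0}−C_A)−C_R = 2.358 mol/dm³; S̃_{R/S} = 0.8960/2.358 = 0.380.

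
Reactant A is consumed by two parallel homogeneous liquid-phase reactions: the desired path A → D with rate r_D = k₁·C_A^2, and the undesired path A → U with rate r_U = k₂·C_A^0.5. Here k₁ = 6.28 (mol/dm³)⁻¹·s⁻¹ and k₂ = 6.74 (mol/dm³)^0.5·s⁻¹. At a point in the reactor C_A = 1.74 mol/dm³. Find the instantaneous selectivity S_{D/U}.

2.14

S_{D/U} = r_D/r_U = (k₁·C_A^2)/(k₂·C_A^0.5) = (k₁/k₂)·C_A^1.5.
= (6.28×1.740^2) / (6.74×1.740^0.5) = 19.01/8.891 = 2.14.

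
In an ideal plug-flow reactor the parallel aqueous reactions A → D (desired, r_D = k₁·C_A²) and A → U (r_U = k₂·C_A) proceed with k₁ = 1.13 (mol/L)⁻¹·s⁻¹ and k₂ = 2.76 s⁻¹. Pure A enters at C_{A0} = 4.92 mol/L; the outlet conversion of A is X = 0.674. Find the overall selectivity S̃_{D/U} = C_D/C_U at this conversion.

1.27

C_A = C_{A0}(1−X) = 1.604 mol/L.
Along a PFR/batch, dC_U/dC_A = −r_U/(r_D+r_U) = −k₂/(k₂+k₁·C_A).
Integrating from C_{A0} to C_A: C_U = (2.76/1.13)·ln[(2.76+1.13·4.92)/(2.76+1.13·1.60)] = 2.442·ln(8.320/4.572) = 1.462 mol/L.
Then C_D = (C_{A0}−C_A) − C_U = 3.316 − 1.462 = 1.854 mol/L.
S̃_{D/U} = C_D/C_U = 1.854/1.462 = 1.27.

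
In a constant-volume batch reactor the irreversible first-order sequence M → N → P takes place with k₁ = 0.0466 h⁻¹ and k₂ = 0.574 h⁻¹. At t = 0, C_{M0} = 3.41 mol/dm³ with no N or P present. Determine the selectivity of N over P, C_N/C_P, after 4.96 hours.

Solving the coupled first-order balances gives C_N(t) = [k₁/(k₂−k₁)]·C_{M0}·(e^(−k₁t) − e^(−k₂t)).
e^(−k₁t) = e^(−0.0466×4.96) = e^(−0.2311) = 0.7936; e^(−k₂t) = e^(−2.847) = 0.05802.
C_N = 0.0466×3.41/(0.574−0.0466) × (0.7936−0.05802) = 0.3013×0.7356 = 0.2216 mol/dm³.
C_M = C_{M0}e^(−k₁t) = 2.706 mol/dm³, so C_P = C_{M0}−C_M−C_N = 0.4821 mol/dm³; C_N/C_P = 0.460.

0.460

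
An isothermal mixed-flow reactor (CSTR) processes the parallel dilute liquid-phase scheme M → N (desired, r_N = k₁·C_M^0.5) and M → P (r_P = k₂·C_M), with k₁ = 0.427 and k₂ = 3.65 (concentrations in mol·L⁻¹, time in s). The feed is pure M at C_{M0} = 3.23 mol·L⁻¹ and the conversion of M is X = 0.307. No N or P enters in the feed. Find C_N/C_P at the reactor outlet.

0.0782

Exit C_M = C_{M0}(1−X) = 3.23×0.693 = 2.238 mol·L⁻¹.
A CSTR operates uniformly at the exit composition, giving r_N = 0.6388 and r_P = 8.170 (each k·C_M^n at C_M = 2.238).
Overall selectivity = C_N/C_P = r_Nτ/(r_Pτ) = r_N/r_P = 0.0782.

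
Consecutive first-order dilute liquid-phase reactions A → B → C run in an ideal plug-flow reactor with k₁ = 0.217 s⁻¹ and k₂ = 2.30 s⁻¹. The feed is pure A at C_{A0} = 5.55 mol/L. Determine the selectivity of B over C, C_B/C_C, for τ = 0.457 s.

The intermediate concentration in a first-order A→B→C sequence is C_B = k₁C_{A0}(e^(−k₁τ) − e^(−k₂τ))/(k₂−k₁).
e^(−k₁τ) = e^(−0.217×0.457) = e^(−0.09917) = 0.9056; e^(−k₂τ) = e^(−1.051) = 0.3496.
C_B = 0.217×5.55/(2.30−0.217) × (0.9056−0.3496) = 0.5782×0.5560 = 0.3215 mol/L.
C_A = C_{A0}e^(−k₁τ) = 5.026 mol/L, so C_C = C_{A0}−C_A−C_B = 0.2025 mol/L; C_B/C_C = 1.59.

1.59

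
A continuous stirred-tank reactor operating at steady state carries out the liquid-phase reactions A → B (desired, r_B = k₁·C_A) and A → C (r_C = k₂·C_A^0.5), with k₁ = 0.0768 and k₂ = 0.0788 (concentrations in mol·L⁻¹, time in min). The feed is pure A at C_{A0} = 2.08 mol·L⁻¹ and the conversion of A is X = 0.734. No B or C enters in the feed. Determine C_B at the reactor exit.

0.642 mol·L⁻¹

Exit C_A = C_{A0}(1−X) = 2.08×0.266 = 0.5533 mol·L⁻¹.
A CSTR operates uniformly at the exit composition, giving r_B = 0.04249 and r_C = 0.05861 (each k·C_A^n at C_A = 0.5533).
Fraction of consumed A going to B: r_B/(r_B+r_C) = 0.4203.
C_B = 0.4203·C_{A0}·X = 0.4203×2.08×0.734 = 0.642 mol·L⁻¹.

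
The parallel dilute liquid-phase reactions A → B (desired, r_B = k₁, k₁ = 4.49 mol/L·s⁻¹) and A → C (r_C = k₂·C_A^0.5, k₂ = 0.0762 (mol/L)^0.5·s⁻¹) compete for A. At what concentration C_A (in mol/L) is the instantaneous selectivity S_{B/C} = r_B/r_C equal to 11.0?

S_{B/C} = (k₁/k₂)·C_A^-0.5 ⇒ C_A = (S·k₂/k₁)^(-2).
= (11.0×0.0762/4.49)^(-2) = (0.1867)^(-2) = 28.7 mol/L.

28.7 mol/L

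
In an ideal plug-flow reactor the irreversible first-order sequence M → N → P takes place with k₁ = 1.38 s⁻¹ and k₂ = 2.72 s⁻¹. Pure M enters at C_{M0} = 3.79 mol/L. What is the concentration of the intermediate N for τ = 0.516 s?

For first-order series with pure M initially, C_N(τ) = k₁C_{M0}/(k₂−k₁)·(e^(−k₁τ) − e^(−k₂τ)).
e^(−k₁τ) = e^(−1.38×0.516) = e^(−0.7121) = 0.4906; e^(−k₂τ) = e^(−1.404) = 0.2457.
C_N = 1.38×3.79/(2.72−1.38) × (0.4906−0.2457) = 3.903×0.2449 = 0.9558 mol/L.

0.956 mol/L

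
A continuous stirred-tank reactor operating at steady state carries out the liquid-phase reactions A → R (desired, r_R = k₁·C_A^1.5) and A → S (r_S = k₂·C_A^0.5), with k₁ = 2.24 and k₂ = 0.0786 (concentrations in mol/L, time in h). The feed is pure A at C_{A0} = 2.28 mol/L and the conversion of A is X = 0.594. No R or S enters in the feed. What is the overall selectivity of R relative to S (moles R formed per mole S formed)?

26.4

Exit C_A = C_{A0}(1−X) = 2.28×0.406 = 0.9257 mol/L.
A CSTR operates uniformly at the exit composition, giving r_R = 1.995 and r_S = 0.07562 (each k·C_A^n at C_A = 0.9257).
Overall selectivity = C_R/C_S = r_Rτ/(r_Sτ) = r_R/r_S = 26.4.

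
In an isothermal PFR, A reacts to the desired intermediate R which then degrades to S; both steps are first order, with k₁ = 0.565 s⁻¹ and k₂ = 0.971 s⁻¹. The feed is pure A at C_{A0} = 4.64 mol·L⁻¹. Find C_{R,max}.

At the optimum, C_{R,max}/C_{A0} = (k₁/k₂)^[k₂/(k₂−k₁)].
= (0.565/0.971)^(0.971/(0.971−0.565)) = (0.5819)^(2.392) = 0.2739.
C_{R,max} = 0.2739×4.64 = 1.27 mol·L⁻¹.

1.27 mol·L⁻¹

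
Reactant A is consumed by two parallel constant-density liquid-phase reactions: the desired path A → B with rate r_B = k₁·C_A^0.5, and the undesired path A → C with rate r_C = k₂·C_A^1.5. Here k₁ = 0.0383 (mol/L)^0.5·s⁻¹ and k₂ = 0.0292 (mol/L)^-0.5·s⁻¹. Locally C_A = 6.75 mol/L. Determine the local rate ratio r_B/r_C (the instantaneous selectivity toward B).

0.194

S_{B/C} = r_B/r_C = (k₁·C_A^0.5)/(k₂·C_A^1.5) = (k₁/k₂)·C_A⁻¹.
= (0.0383×6.750^0.5) / (0.0292×6.750^1.5) = 0.09951/0.5121 = 0.194.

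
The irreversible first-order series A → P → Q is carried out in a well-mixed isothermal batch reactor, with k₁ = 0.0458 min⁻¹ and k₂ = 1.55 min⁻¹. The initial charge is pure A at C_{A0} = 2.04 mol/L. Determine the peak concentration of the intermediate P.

For a first-order series the maximum intermediate yield is C_{P,max}/C_{A0} = (k₁/k₂)^[k₂/(k₂−k₁)].
= (0.0458/1.55)^(1.55/(1.55−0.0458)) = (0.02955)^(1.030) = 0.02654.
C_{P,max} = 0.02654×2.04 = 0.0541 mol/L.

0.0541 mol/L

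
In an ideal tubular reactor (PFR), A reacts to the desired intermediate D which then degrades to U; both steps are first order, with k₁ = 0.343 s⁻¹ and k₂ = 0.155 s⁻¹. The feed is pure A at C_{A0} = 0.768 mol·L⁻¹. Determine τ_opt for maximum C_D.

Setting dC_D/dτ = 0 gives τ_opt = ln(k₂/k₁)/(k₂−k₁).
= ln(0.155/0.343)/(0.155−0.343) = ln(0.4519)/-0.1880 = -0.7943/-0.1880 = 4.23 s.

4.23 s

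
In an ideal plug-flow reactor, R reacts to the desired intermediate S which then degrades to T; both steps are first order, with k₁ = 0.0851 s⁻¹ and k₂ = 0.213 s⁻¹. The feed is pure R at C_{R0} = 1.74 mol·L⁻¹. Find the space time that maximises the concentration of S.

7.17 s

For first-order series the maximum of C_S occurs at τ_opt = ln(k₂/k₁)/(k₂−k₁).
= ln(0.213/0.0851)/(0.213−0.0851) = ln(2.503)/0.1279 = 0.9175/0.1279 = 7.17 s.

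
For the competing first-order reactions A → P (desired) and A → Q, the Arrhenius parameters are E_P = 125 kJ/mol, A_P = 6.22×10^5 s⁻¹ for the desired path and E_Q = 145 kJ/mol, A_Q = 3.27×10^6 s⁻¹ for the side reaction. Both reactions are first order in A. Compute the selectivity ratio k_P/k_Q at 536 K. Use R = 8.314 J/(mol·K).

With equal orders, S_{P/Q} = k_P/k_Q = (A_P/A_Q)·exp[(E_Q−E_P)/(RT)].
(E_Q−E_P)/(RT) = (145−125)×10³/(8.314×536) = 20000/4456 = 4.488.
k_P/k_Q = (6.22×10^5/3.27×10^6)·exp(4.488) = 0.1902 × 88.95 = 16.9.
Since E_P < E_Q, lowering the temperature improves selectivity toward P.

16.9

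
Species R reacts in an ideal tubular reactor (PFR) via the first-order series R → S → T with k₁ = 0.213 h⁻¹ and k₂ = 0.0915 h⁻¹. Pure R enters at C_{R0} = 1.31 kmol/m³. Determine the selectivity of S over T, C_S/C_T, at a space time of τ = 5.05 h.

3.32

For first-order series with pure R initially, C_S(τ) = k₁C_{R0}/(k₂−k₁)·(e^(−k₁τ) − e^(−k₂τ)).
e^(−k₁τ) = e^(−0.213×5.05) = e^(−1.076) = 0.3411; e^(−k₂τ) = e^(−0.4621) = 0.6300.
C_S = 0.213×1.31/(0.0915−0.213) × (0.3411−0.6300) = (-2.297)×(-0.2889) = 0.6635 kmol/m³.
C_R = C_{R0}e^(−k₁τ) = 0.4468 kmol/m³, so C_T = C_{R0}−C_R−C_S = 0.1997 kmol/m³; C_S/C_T = 3.32.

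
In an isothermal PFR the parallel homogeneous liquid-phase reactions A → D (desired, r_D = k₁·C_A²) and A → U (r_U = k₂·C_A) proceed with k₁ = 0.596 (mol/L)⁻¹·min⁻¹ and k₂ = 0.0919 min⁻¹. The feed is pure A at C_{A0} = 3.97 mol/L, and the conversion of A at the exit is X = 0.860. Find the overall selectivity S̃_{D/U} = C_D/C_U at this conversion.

C_A = C_{A0}(1−X) = 0.5558 mol/L.
Along a PFR/batch, dC_U/dC_A = −r_U/(r_D+r_U) = −k₂/(k₂+k₁·C_A).
Integrating from C_{A0} to C_A: C_U = (0.0919/0.596)·ln[(0.0919+0.596·3.97)/(0.0919+0.596·0.556)] = 0.1542·ln(2.458/0.4232) = 0.2713 mol/L.
Then C_D = (C_{A0}−C_A) − C_U = 3.414 − 0.2713 = 3.143 mol/L.
S̃_{D/U} = C_D/C_U = 3.143/0.2713 = 11.6.

11.6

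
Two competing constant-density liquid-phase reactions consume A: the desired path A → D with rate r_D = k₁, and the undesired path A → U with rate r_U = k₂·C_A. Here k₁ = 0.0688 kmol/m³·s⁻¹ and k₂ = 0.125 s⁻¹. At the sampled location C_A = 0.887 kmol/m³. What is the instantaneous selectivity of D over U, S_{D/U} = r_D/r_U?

S_{D/U} = r_D/r_U = (k₁)/(k₂·C_A) = (k₁/k₂)·C_A⁻¹.
= (0.0688) / (0.125×0.8870) = 0.06880/0.1109 = 0.621.

0.621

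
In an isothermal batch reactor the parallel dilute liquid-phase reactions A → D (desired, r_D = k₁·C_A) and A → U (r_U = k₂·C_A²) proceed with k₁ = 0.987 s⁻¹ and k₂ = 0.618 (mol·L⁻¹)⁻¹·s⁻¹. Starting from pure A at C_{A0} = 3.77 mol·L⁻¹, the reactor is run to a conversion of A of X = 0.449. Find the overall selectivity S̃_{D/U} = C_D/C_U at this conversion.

C_A = C_{A0}(1−X) = 2.077 mol·L⁻¹.
Along a PFR/batch, dC_D/dC_A = −r_D/(r_D+r_U) = −k₁/(k₁+k₂·C_A).
Integrating from C_{A0} to C_A: C_D = (0.987/0.618)·ln[(0.987+0.618·3.77)/(0.987+0.618·2.08)] = 1.597·ln(3.317/2.271) = 0.6051 mol·L⁻¹.
C_U = (C_{A0}−C_A)−C_D = 1.088 mol·L⁻¹; S̃_{D/U} = 0.6051/1.088 = 0.556.

0.556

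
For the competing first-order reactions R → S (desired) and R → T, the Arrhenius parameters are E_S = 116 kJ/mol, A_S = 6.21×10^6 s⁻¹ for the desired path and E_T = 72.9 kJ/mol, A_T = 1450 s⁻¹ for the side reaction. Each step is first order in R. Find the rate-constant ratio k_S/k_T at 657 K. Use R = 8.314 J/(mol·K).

k_S/k_T = (A_S/A_T)·exp[−(E_S−E_T)/(RT)] = (A_S/A_T)·exp[(E_T−E_S)/(RT)].
(E_T−E_S)/(RT) = (72.9−116)×10³/(8.314×657) = -43100/5462 = -7.890.
k_S/k_T = (6.21×10^6/1450)·exp(-7.890) = 4283 × 3.743×10^-4 = 1.60.

1.60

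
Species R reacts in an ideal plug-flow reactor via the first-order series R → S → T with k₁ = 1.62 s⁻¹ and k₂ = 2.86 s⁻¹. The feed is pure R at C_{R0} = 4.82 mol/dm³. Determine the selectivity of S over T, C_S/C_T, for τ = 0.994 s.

For first-order series with pure R initially, C_S(τ) = k₁C_{R0}/(k₂−k₁)·(e^(−k₁τ) − e^(−k₂τ)).
e^(−k₁τ) = e^(−1.62×0.994) = e^(−1.610) = 0.1998; e^(−k₂τ) = e^(−2.843) = 0.05826.
C_S = 1.62×4.82/(2.86−1.62) × (0.1998−0.05826) = 6.297×0.1416 = 0.8915 mol/dm³.
C_R = C_{R0}e^(−k₁τ) = 0.9632 mol/dm³, so C_T = C_{R0}−C_R−C_S = 2.965 mol/dm³; C_S/C_T = 0.301.

0.301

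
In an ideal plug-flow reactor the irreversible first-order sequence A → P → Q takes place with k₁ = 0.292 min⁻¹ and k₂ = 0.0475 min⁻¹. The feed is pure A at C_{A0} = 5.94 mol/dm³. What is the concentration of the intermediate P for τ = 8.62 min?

4.14 mol/dm³

For first-order series with pure A initially, C_P(τ) = k₁C_{A0}/(k₂−k₁)·(e^(−k₁τ) − e^(−k₂τ)).
e^(−k₁τ) = e^(−0.292×8.62) = e^(−2.517) = 0.08070; e^(−k₂τ) = e^(−0.4094) = 0.6640.
C_P = 0.292×5.94/(0.0475−0.292) × (0.08070−0.6640) = (-7.094)×(-0.5833) = 4.138 mol/dm³.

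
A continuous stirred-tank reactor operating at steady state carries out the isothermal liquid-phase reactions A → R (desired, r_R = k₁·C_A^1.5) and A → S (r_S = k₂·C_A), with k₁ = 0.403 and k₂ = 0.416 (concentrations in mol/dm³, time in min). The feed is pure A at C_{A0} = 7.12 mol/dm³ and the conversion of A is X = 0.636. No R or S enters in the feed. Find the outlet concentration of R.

Exit C_A = C_{A0}(1−X) = 7.12×0.364 = 2.592 mol/dm³.
In a CSTR the entire volume is at exit conditions, so r_R = 0.403×2.592^1.5 = 1.681 and r_S = 0.416×2.592 = 1.078.
Fraction of consumed A going to R: r_R/(r_R+r_S) = 0.6093.
C_R = 0.6093·C_{A0}·X = 0.6093×7.12×0.636 = 2.76 mol/dm³.

2.76 mol/dm³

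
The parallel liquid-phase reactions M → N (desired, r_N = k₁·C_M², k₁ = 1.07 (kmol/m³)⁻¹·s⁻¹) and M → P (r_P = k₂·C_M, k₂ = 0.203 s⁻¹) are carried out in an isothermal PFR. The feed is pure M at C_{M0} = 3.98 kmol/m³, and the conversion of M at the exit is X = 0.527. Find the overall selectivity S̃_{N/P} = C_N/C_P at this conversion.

C_M = C_{M0}(1−X) = 1.883 kmol/m³.
Along a PFR/batch, dC_P/dC_M = −r_P/(r_N+r_P) = −k₂/(k₂+k₁·C_M).
Integrating from C_{M0} to C_M: C_P = (0.203/1.07)·ln[(0.203+1.07·3.98)/(0.203+1.07·1.88)] = 0.1897·ln(4.462/2.217) = 0.1327 kmol/m³.
Then C_N = (C_{M0}−C_M) − C_P = 2.097 − 0.1327 = 1.965 kmol/m³.
S̃_{N/P} = C_N/C_P = 1.965/0.1327 = 14.8.

14.8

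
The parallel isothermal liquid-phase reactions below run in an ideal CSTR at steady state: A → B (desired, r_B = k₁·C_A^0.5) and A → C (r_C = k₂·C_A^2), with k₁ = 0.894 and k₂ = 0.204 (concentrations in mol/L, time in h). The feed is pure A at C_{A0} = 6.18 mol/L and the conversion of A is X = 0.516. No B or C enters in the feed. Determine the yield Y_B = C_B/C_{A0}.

0.237

Exit C_A = C_{A0}(1−X) = 6.18×0.484 = 2.991 mol/L.
In a CSTR the entire volume is at exit conditions, so r_B = 0.894×2.991^0.5 = 1.546 and r_C = 0.204×2.991^2 = 1.825.
Fraction of consumed A going to B: r_B/(r_B+r_C) = 0.4586.
C_B = 0.4586·C_{A0}·X = 0.4586×6.18×0.516 = 1.46 mol/L; Y_B = C_B/C_{A0} = 0.237.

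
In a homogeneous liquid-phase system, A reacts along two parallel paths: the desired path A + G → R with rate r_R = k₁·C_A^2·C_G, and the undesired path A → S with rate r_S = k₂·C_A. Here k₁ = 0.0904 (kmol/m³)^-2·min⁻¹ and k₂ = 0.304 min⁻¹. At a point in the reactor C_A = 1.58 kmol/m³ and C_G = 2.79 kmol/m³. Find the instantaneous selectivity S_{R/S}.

S_{R/S} = r_R/r_S = (k₁·C_A^2·C_G)/(k₂·C_A) = (k₁/k₂)·C_A·C_G.
= (0.0904×1.580^2×2.790) / (0.304×1.580) = 0.6296/0.4803 = 1.31.
Since the desired path is higher order in A, keeping C_A high (PFR or concentrated feed) favours R.

1.31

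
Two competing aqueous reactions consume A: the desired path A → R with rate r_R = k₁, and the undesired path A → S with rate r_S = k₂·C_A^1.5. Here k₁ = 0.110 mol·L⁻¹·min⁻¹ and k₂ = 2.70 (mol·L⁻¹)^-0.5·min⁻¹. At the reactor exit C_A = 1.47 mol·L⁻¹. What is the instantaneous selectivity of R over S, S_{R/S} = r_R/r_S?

0.0229

S_{R/S} = r_R/r_S = (k₁)/(k₂·C_A^1.5) = (k₁/k₂)·C_A^-1.5.
= (0.110) / (2.70×1.470^1.5) = 0.1100/4.812 = 0.0229.
The undesired path is higher order in A, so low C_A (CSTR or dilute feed) favours R.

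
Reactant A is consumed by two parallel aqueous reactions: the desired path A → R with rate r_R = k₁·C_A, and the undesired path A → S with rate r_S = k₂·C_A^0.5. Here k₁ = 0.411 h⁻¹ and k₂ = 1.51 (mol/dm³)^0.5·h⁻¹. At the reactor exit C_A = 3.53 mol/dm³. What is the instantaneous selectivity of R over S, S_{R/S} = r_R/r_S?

0.511

S_{R/S} = r_R/r_S = (k₁·C_A)/(k₂·C_A^0.5) = (k₁/k₂)·C_A^0.5.
= (0.411×3.530) / (1.51×3.530^0.5) = 1.451/2.837 = 0.511.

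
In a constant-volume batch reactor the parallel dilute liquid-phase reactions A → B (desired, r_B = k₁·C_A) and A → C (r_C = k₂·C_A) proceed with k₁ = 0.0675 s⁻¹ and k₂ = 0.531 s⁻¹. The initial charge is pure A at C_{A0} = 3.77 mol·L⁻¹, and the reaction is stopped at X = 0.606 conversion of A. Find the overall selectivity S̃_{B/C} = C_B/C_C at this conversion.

0.127

C_A = C_{A0}(1−X) = 1.485 mol·L⁻¹.
Both paths are first order in A, so the instantaneous fraction to B is constant: dC_B/d(−C_A) = k₁/(k₁+k₂) = 0.1128.
C_B = 0.1128·(C_{A0}−C_A) = 0.1128×2.285 = 0.258 mol·L⁻¹.
C_C = (C_{A0}−C_A)−C_B = 2.027 mol·L⁻¹; S̃_{B/C} = 0.2577/2.027 = 0.127.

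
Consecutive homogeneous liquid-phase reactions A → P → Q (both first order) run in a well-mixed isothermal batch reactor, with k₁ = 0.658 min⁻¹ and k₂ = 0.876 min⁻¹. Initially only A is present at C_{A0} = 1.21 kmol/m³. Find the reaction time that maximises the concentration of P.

The intermediate peaks when r₁ = r₂, i.e. k₁e^(−k₁t) = k₂e^(−k₂t), giving t_opt = ln(k₂/k₁)/(k₂−k₁).
= ln(0.876/0.658)/(0.876−0.658) = ln(1.331)/0.2180 = 0.2862/0.2180 = 1.31 min.

1.31 min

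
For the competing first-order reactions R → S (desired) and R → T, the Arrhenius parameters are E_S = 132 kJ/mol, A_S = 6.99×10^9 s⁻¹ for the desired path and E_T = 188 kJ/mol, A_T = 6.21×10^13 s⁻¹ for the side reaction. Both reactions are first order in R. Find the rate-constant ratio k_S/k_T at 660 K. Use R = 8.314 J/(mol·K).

k_S/k_T = (A_S/A_T)·exp[−(E_S−E_T)/(RT)] = (A_S/A_T)·exp[(E_T−E_S)/(RT)].
(E_T−E_S)/(RT) = (188−132)×10³/(8.314×660) = 56000/5487 = 10.21.
k_S/k_T = (6.99×10^9/6.21×10^13)·exp(10.21) = 1.126×10^-4 × 27051 = 3.04.

3.04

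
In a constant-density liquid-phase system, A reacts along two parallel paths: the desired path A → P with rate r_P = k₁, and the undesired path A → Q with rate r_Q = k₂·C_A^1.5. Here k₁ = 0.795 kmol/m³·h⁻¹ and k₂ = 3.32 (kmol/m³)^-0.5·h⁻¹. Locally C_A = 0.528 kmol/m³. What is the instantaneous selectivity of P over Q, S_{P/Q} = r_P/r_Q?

S_{P/Q} = r_P/r_Q = (k₁)/(k₂·C_A^1.5) = (k₁/k₂)·C_A^-1.5.
= (0.795) / (3.32×0.5280^1.5) = 0.7950/1.274 = 0.624.
The undesired path is higher order in A, so low C_A (CSTR or dilute feed) favours P.

0.624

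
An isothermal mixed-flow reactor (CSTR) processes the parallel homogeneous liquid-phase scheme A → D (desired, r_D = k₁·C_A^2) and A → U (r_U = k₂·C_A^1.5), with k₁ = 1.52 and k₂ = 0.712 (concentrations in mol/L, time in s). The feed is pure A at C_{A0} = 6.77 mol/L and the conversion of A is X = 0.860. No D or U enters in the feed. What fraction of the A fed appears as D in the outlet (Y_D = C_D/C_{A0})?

Exit C_A = C_{A0}(1−X) = 6.77×0.140 = 0.9478 mol/L.
A CSTR operates uniformly at the exit composition, giving r_D = 1.365 and r_U = 0.6570 (each k·C_A^n at C_A = 0.9478).
Fraction of consumed A going to D: r_D/(r_D+r_U) = 0.6752.
C_D = 0.6752·C_{A0}·X = 0.6752×6.77×0.860 = 3.93 mol/L; Y_D = C_D/C_{A0} = 0.581.

0.581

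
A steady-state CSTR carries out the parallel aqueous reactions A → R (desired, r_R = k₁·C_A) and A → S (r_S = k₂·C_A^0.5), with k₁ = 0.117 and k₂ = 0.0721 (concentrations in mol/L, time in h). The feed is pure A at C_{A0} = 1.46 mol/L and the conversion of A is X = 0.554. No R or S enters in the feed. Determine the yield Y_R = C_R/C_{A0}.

0.314

Exit C_A = C_{A0}(1−X) = 1.46×0.446 = 0.6512 mol/L.
Rates in a CSTR are evaluated at the outlet concentration: r_R = 0.117×0.6512 = 0.07619, r_S = 0.0721×0.6512^0.5 = 0.05818.
Fraction of consumed A going to R: r_R/(r_R+r_S) = 0.5670.
C_R = 0.5670·C_{A0}·X = 0.5670×1.46×0.554 = 0.459 mol/L; Y_R = C_R/C_{A0} = 0.314.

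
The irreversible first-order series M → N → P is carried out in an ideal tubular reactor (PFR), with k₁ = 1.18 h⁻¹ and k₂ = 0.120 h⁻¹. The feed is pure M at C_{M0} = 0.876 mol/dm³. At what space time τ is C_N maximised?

The intermediate peaks when r₁ = r₂, i.e. k₁e^(−k₁τ) = k₂e^(−k₂τ), giving τ_opt = ln(k₂/k₁)/(k₂−k₁).
= ln(0.120/1.18)/(0.120−1.18) = ln(0.1017)/-1.060 = -2.286/-1.060 = 2.16 h.

2.16 h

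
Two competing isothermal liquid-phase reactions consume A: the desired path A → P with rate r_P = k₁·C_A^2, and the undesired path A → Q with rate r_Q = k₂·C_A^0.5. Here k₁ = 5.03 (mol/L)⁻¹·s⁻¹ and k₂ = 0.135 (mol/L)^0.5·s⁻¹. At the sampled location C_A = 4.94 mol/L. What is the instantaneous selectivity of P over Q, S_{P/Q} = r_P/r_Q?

S_{P/Q} = r_P/r_Q = (k₁·C_A^2)/(k₂·C_A^0.5) = (k₁/k₂)·C_A^1.5.
= (5.03×4.940^2) / (0.135×4.940^0.5) = 122.8/0.3001 = 409.
Since the desired path is higher order in A, keeping C_A high (PFR or concentrated feed) favours P.

409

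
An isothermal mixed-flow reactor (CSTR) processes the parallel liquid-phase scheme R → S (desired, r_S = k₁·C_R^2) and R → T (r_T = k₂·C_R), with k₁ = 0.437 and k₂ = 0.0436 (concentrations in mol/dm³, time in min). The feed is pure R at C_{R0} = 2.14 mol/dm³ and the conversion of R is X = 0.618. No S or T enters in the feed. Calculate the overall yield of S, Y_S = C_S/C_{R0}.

0.551

Exit C_R = C_{R0}(1−X) = 2.14×0.382 = 0.8175 mol/dm³.
In a CSTR the entire volume is at exit conditions, so r_S = 0.437×0.8175^2 = 0.2920 and r_T = 0.0436×0.8175 = 0.03564.
Fraction of consumed R going to S: r_S/(r_S+r_T) = 0.8912.
C_S = 0.8912·C_{R0}·X = 0.8912×2.14×0.618 = 1.18 mol/dm³; Y_S = C_S/C_{R0} = 0.551.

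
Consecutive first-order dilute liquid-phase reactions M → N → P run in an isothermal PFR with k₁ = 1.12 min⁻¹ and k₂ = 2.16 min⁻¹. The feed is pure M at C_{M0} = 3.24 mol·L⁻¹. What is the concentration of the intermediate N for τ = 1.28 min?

0.612 mol·L⁻¹

Solving the coupled first-order balances gives C_N(τ) = [k₁/(k₂−k₁)]·C_{M0}·(e^(−k₁τ) − e^(−k₂τ)).
e^(−k₁τ) = e^(−1.12×1.28) = e^(−1.434) = 0.2384; e^(−k₂τ) = e^(−2.765) = 0.06299.
C_N = 1.12×3.24/(2.16−1.12) × (0.2384−0.06299) = 3.489×0.1755 = 0.6122 mol·L⁻¹.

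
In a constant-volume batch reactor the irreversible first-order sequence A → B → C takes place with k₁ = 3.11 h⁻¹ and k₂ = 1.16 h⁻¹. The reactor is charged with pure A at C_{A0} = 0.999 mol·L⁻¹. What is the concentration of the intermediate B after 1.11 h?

Solving the coupled first-order balances gives C_B(t) = [k₁/(k₂−k₁)]·C_{A0}·(e^(−k₁t) − e^(−k₂t)).
e^(−k₁t) = e^(−3.11×1.11) = e^(−3.452) = 0.03168; e^(−k₂t) = e^(−1.288) = 0.2759.
C_B = 3.11×0.999/(1.16−3.11) × (0.03168−0.2759) = (-1.593)×(-0.2443) = 0.3892 mol·L⁻¹.

0.389 mol·L⁻¹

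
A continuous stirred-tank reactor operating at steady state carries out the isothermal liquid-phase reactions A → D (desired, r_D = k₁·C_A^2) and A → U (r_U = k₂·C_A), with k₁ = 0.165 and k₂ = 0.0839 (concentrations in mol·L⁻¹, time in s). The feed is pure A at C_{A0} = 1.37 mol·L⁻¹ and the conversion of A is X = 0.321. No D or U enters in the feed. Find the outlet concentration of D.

0.284 mol·L⁻¹

Exit C_A = C_{A0}(1−X) = 1.37×0.679 = 0.9302 mol·L⁻¹.
In a CSTR the entire volume is at exit conditions, so r_D = 0.165×0.9302^2 = 0.1428 and r_U = 0.0839×0.9302 = 0.07805.
Fraction of consumed A going to D: r_D/(r_D+r_U) = 0.6466.
C_D = 0.6466·C_{A0}·X = 0.6466×1.37×0.321 = 0.284 mol·L⁻¹.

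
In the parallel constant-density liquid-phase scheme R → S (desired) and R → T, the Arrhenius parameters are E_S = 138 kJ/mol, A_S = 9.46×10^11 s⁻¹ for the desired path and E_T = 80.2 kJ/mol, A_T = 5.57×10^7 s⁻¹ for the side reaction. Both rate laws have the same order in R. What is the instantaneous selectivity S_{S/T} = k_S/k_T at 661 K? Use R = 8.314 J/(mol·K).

Since both paths have the same order in R, the concentration cancels and S_{S/T} = k_S/k_T = (A_S/A_T)·exp[(E_T−E_S)/(RT)].
(E_T−E_S)/(RT) = (80.2−138)×10³/(8.314×661) = -57800/5496 = -10.52.
k_S/k_T = (9.46×10^11/5.57×10^7)·exp(-10.52) = 16984 × 2.706×10^-5 = 0.460.

0.460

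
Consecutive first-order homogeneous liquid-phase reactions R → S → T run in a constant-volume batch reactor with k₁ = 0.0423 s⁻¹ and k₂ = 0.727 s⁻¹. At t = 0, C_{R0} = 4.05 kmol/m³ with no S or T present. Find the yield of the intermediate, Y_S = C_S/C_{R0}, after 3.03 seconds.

The intermediate concentration in a first-order A→B→C sequence is C_S = k₁C_{R0}(e^(−k₁t) − e^(−k₂t))/(k₂−k₁).
e^(−k₁t) = e^(−0.0423×3.03) = e^(−0.1282) = 0.8797; e^(−k₂t) = e^(−2.203) = 0.1105.
C_S = 0.0423×4.05/(0.727−0.0423) × (0.8797−0.1105) = 0.2502×0.7692 = 0.1925 kmol/m³.
Y_S = C_S/C_{R0} = 0.1925/4.05 = 0.0475.

0.0475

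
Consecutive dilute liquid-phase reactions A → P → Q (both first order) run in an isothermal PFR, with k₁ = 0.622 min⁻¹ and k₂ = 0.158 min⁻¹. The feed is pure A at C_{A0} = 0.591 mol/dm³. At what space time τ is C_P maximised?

2.95 min

Setting dC_P/dτ = 0 gives τ_opt = ln(k₂/k₁)/(k₂−k₁).
= ln(0.158/0.622)/(0.158−0.622) = ln(0.2540)/-0.4640 = -1.370/-0.4640 = 2.95 min.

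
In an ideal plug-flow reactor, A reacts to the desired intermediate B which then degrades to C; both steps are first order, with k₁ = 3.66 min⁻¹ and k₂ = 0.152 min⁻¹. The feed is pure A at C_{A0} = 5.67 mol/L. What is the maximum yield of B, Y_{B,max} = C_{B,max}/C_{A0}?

At the optimum, C_{B,max}/C_{A0} = (k₁/k₂)^[k₂/(k₂−k₁)].
= (3.66/0.152)^(0.152/(0.152−3.66)) = (24.08)^(-0.04333) = 0.8712.

0.871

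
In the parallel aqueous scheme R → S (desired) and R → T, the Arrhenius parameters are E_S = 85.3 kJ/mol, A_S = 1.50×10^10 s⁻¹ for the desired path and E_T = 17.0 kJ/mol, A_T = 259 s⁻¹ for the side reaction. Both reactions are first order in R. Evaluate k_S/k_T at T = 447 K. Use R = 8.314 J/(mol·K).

0.604

Since both paths have the same order in R, the concentration cancels and S_{S/T} = k_S/k_T = (A_S/A_T)·exp[(E_T−E_S)/(RT)].
(E_T−E_S)/(RT) = (17.0−85.3)×10³/(8.314×447) = -68300/3716 = -18.38.
k_S/k_T = (1.50×10^10/259)·exp(-18.38) = 5.792×10^7 × 1.043×10^-8 = 0.604.
Since E_S > E_T, raising the temperature improves selectivity toward S.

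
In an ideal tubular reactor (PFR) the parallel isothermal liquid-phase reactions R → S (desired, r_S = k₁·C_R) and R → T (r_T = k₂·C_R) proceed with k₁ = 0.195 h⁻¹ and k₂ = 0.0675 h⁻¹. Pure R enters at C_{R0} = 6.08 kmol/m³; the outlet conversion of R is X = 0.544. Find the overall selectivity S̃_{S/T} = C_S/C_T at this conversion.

2.89

C_R = C_{R0}(1−X) = 2.772 kmol/m³.
Both paths are first order in R, so the instantaneous fraction to S is constant: dC_S/d(−C_R) = k₁/(k₁+k₂) = 0.7429.
C_S = 0.7429·(C_{R0}−C_R) = 0.7429×3.308 = 2.46 kmol/m³.
C_T = (C_{R0}−C_R)−C_S = 0.8505 kmol/m³; S̃_{S/T} = 2.457/0.8505 = 2.89.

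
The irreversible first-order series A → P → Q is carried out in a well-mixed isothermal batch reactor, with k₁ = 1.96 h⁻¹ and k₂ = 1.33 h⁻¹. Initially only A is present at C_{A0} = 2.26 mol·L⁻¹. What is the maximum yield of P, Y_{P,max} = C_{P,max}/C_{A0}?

0.441

Evaluating C_P at t_opt = ln(k₂/k₁)/(k₂−k₁) gives C_{P,max}/C_{A0} = (k₁/k₂)^[k₂/(k₂−k₁)].
= (1.96/1.33)^(1.33/(1.33−1.96)) = (1.474)^(-2.111) = 0.4410.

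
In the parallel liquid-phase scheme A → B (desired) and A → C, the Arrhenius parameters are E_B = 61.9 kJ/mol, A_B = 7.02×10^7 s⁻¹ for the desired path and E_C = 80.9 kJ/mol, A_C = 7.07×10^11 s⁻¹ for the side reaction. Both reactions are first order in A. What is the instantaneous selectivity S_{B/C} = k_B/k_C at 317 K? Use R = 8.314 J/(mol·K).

0.134

k_B/k_C = (A_B/A_C)·exp[−(E_B−E_C)/(RT)] = (A_B/A_C)·exp[(E_C−E_B)/(RT)].
(E_C−E_B)/(RT) = (80.9−61.9)×10³/(8.314×317) = 19000/2636 = 7.209.
k_B/k_C = (7.02×10^7/7.07×10^11)·exp(7.209) = 9.929×10^-5 × 1352 = 0.134.
Since E_B < E_C, lowering the temperature improves selectivity toward B.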